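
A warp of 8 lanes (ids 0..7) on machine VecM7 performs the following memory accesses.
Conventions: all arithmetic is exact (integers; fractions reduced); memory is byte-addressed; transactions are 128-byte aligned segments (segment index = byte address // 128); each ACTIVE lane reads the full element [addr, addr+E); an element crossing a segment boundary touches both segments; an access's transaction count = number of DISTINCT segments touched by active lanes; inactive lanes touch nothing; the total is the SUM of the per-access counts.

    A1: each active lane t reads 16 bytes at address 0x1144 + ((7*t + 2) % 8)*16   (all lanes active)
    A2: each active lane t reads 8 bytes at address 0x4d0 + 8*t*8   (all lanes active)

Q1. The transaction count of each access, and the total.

A1: 2 transactions
A2: 5 transactions

Answer: 2,5; total 7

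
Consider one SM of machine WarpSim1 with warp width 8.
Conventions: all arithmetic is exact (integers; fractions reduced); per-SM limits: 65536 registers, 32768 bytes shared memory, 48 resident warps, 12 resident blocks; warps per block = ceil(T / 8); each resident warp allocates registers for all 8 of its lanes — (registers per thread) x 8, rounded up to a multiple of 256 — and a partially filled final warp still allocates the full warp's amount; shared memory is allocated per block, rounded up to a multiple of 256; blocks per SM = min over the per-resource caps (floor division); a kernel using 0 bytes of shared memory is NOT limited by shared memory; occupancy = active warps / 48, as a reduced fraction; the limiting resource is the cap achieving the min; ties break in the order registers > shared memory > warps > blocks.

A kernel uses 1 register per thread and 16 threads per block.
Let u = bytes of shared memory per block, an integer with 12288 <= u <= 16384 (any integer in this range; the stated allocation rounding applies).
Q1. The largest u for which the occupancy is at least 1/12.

Answer: u = 16384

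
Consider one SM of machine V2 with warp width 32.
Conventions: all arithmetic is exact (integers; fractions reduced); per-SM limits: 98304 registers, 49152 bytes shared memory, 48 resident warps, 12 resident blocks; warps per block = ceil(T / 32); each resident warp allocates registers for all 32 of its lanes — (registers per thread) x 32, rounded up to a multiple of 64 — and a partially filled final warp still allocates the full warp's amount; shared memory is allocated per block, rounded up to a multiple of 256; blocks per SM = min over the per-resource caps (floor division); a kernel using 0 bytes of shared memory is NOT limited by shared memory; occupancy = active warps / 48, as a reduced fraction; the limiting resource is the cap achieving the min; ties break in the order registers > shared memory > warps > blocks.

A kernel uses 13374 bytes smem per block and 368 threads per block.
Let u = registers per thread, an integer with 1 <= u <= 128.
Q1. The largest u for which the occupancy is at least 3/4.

Answer: u = 84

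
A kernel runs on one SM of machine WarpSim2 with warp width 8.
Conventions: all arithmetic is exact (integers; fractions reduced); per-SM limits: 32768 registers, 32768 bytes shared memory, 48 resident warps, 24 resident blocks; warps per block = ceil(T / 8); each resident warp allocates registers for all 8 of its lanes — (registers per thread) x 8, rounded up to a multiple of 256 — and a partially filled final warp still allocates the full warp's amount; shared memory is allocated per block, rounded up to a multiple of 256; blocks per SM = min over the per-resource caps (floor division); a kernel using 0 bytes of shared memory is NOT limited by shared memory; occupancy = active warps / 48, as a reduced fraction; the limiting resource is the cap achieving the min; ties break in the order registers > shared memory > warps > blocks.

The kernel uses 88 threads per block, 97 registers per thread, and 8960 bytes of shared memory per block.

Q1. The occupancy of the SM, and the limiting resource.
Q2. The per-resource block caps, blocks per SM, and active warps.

Answer: occupancy 11/24, limited by registers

registers: 2 blocks
shared memory: 3 blocks
warps: 4 blocks
blocks: 24 blocks

Answer: 2 blocks, 22 active warps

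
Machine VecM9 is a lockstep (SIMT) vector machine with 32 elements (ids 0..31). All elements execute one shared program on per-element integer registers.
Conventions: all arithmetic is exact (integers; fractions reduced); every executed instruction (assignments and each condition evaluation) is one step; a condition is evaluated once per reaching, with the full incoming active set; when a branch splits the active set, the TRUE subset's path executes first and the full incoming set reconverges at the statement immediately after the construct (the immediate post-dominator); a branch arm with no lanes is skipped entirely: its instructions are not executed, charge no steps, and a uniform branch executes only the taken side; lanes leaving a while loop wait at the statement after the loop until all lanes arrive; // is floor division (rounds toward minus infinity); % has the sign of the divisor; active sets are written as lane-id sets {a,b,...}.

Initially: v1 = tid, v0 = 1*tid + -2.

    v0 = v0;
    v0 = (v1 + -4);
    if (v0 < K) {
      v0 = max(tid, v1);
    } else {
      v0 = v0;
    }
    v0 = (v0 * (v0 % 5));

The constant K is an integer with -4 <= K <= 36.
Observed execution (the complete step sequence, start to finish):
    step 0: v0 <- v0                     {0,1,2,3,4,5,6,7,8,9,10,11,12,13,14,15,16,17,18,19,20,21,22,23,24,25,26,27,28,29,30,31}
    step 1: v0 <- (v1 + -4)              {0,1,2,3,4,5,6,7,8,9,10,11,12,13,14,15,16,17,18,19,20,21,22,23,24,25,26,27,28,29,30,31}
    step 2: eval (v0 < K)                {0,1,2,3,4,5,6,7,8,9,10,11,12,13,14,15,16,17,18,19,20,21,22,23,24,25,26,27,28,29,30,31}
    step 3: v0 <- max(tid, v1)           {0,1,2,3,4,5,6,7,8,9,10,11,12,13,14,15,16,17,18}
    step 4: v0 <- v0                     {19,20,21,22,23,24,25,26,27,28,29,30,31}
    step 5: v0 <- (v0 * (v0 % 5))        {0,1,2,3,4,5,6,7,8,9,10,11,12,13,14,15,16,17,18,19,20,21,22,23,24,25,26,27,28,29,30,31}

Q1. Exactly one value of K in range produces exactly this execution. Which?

Answer: K = 15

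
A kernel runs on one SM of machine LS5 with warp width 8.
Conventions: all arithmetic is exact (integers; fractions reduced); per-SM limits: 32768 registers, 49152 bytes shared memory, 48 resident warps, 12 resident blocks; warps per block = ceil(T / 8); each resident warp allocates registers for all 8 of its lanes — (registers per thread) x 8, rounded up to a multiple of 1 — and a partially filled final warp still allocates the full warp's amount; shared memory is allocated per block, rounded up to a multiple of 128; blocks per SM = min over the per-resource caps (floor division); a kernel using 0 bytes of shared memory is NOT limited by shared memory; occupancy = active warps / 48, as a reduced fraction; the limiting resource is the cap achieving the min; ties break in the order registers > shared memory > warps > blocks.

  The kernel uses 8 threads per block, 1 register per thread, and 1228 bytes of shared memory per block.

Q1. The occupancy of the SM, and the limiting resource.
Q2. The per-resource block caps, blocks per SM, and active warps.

Answer: occupancy 1/4, limited by blocks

registers: 4096 blocks
shared memory: 38 blocks
warps: 48 blocks
blocks: 12 blocks

Answer: 12 blocks, 12 active warps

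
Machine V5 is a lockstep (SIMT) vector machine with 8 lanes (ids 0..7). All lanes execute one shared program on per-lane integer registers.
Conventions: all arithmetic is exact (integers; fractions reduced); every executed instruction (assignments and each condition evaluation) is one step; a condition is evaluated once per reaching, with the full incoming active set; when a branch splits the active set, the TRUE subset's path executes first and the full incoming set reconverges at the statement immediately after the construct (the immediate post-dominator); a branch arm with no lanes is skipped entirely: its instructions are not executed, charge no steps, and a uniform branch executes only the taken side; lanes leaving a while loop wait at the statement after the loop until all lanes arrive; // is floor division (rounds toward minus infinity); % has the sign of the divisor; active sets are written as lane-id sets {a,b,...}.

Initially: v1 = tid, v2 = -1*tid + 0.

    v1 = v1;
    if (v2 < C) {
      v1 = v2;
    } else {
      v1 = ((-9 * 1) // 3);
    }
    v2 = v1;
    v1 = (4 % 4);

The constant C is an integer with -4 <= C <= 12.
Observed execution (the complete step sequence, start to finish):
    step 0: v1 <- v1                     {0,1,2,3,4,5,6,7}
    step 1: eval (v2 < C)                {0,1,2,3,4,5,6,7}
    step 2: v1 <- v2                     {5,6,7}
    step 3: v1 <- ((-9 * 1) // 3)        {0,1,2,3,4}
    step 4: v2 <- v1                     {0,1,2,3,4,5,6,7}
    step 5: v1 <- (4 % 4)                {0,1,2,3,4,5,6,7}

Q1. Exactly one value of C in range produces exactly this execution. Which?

Answer: C = -4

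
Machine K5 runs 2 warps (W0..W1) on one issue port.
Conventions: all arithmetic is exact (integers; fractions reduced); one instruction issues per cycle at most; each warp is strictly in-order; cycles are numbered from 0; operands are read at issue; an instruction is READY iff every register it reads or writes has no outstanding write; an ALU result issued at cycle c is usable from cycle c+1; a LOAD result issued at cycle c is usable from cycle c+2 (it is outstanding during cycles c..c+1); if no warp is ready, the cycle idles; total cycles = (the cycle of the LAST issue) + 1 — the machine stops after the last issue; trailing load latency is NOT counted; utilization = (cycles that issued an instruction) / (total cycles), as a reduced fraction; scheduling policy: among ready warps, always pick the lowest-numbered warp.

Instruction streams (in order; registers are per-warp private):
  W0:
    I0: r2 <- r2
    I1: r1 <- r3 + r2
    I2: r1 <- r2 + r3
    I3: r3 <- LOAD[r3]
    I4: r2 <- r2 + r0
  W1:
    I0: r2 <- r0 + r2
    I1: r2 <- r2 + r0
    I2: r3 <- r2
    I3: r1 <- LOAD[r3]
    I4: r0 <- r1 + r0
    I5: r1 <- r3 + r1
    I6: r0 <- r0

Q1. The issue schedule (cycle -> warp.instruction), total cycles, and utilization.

cycle 0: W0.I0
cycle 1: W0.I1
cycle 2: W0.I2
cycle 3: W0.I3
cycle 4: W0.I4
cycle 5: W1.I0
cycle 6: W1.I1
cycle 7: W1.I2
cycle 8: W1.I3
cycle 9: idle
cycle 10: W1.I4
cycle 11: W1.I5
cycle 12: W1.I6

Answer: 13 cycles, utilization 12/13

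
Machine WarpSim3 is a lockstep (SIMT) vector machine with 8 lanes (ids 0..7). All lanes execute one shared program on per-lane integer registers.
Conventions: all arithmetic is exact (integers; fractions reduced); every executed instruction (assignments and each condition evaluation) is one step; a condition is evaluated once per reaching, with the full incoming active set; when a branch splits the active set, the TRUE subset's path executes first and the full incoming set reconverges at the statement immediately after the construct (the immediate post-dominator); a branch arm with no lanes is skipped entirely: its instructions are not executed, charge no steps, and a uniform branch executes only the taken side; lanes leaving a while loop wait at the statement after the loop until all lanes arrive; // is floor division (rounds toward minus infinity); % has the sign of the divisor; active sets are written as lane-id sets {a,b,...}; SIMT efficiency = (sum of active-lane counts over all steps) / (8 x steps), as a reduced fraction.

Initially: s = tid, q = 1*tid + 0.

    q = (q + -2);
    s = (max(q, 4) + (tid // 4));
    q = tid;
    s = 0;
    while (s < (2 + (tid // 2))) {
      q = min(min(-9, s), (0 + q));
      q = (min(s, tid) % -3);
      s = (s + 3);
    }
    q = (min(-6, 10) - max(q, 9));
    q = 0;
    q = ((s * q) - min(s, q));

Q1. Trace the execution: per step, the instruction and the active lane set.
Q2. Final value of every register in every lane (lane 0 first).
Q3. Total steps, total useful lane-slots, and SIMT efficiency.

step 0: q <- (q + -2)                {0,1,2,3,4,5,6,7}
step 1: s <- (max(q, 4) + (tid // 4)) {0,1,2,3,4,5,6,7}
step 2: q <- tid                     {0,1,2,3,4,5,6,7}
step 3: s <- 0                       {0,1,2,3,4,5,6,7}
step 4: eval (s < (2 + (tid // 2)))  {0,1,2,3,4,5,6,7}
step 5: q <- min(min(-9, s), (0 + q)) {0,1,2,3,4,5,6,7}
step 6: q <- (min(s, tid) % -3)      {0,1,2,3,4,5,6,7}
step 7: s <- (s + 3)                 {0,1,2,3,4,5,6,7}
step 8: eval (s < (2 + (tid // 2)))  {0,1,2,3,4,5,6,7}
step 9: q <- min(min(-9, s), (0 + q)) {4,5,6,7}
step 10: q <- (min(s, tid) % -3)      {4,5,6,7}
step 11: s <- (s + 3)                 {4,5,6,7}
step 12: eval (s < (2 + (tid // 2)))  {4,5,6,7}
step 13: q <- (min(-6, 10) - max(q, 9)) {0,1,2,3,4,5,6,7}
step 14: q <- 0                       {0,1,2,3,4,5,6,7}
step 15: q <- ((s * q) - min(s, q))   {0,1,2,3,4,5,6,7}

Answer: 16 steps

s: 3,3,3,3,6,6,6,6
q: 0,0,0,0,0,0,0,0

steps = 16; useful = 112; efficiency = 112/128 = 7/8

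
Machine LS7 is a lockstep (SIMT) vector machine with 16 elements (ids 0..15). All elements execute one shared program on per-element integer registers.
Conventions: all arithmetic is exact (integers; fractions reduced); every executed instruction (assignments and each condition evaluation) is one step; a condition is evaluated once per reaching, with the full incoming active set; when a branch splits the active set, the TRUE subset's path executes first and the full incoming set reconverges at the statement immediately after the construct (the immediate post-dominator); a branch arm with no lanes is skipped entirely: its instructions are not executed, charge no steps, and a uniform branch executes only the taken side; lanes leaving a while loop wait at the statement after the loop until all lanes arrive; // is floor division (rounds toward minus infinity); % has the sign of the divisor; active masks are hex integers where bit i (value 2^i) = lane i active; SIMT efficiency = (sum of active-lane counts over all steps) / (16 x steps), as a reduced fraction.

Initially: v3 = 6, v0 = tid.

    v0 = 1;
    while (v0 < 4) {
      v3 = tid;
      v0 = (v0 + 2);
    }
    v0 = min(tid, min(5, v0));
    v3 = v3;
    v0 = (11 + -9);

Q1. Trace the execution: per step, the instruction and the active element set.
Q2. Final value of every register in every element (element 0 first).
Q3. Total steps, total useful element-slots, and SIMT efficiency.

step 0: v0 <- 1                      0xffff
step 1: eval (v0 < 4)                0xffff
step 2: v3 <- tid                    0xffff
step 3: v0 <- (v0 + 2)               0xffff
step 4: eval (v0 < 4)                0xffff
step 5: v3 <- tid                    0xffff
step 6: v0 <- (v0 + 2)               0xffff
step 7: eval (v0 < 4)                0xffff
step 8: v0 <- min(tid, min(5, v0))   0xffff
step 9: v3 <- v3                     0xffff
step 10: v0 <- (11 + -9)              0xffff

Answer: 11 steps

v3: 0,1,2,3,4,5,6,7,8,9,10,11,12,13,14,15
v0: 2,2,2,2,2,2,2,2,2,2,2,2,2,2,2,2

steps = 11; useful = 176; efficiency = 176/176 = 1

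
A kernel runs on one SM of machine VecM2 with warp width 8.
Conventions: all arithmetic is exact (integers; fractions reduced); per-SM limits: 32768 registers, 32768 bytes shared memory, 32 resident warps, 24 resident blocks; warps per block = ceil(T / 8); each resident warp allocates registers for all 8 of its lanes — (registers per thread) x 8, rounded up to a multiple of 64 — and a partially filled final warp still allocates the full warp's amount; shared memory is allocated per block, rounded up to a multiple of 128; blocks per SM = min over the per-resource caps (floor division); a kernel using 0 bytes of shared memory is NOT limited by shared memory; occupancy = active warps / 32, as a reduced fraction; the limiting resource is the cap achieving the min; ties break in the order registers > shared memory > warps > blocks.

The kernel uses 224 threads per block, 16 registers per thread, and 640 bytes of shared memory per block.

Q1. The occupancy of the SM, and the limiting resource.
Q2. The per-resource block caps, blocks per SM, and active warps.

Answer: occupancy 7/8, limited by warps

registers: 9 blocks
shared memory: 51 blocks
warps: 1 block
blocks: 24 blocks

Answer: 1 block, 28 active warps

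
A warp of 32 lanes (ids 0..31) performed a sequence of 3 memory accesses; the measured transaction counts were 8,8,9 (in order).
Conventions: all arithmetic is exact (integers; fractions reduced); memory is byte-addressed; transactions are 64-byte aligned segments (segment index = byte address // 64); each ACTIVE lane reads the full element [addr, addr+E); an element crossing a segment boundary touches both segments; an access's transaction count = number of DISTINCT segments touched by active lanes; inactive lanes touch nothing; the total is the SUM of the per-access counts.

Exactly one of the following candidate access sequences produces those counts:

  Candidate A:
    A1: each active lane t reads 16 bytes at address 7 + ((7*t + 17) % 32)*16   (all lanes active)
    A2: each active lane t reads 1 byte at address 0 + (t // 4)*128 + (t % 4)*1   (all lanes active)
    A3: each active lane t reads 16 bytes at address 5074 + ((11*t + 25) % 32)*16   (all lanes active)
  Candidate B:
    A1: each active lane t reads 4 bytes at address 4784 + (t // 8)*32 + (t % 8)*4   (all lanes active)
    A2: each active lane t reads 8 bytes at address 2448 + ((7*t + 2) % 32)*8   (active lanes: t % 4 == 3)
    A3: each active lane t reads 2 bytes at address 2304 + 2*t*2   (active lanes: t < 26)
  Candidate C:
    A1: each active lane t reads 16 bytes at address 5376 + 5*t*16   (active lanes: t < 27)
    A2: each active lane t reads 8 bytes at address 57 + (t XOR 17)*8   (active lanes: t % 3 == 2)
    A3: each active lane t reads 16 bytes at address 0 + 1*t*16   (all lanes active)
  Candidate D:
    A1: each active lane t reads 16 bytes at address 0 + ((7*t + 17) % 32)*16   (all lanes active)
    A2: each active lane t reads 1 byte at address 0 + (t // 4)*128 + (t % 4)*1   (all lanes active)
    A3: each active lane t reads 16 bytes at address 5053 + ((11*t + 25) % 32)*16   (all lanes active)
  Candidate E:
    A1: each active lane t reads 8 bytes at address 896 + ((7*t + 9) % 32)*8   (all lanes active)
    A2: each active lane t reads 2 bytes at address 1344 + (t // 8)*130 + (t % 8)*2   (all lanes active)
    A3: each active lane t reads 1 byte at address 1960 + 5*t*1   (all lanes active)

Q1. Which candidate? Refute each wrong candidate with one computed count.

A: A1 gives 9 transactions, not 8
B: A1 gives 3 transactions, not 8
C: A1 gives 27 transactions, not 8
E: A1 gives 4 transactions, not 8
D: all counts match (8,8,9)

Answer: D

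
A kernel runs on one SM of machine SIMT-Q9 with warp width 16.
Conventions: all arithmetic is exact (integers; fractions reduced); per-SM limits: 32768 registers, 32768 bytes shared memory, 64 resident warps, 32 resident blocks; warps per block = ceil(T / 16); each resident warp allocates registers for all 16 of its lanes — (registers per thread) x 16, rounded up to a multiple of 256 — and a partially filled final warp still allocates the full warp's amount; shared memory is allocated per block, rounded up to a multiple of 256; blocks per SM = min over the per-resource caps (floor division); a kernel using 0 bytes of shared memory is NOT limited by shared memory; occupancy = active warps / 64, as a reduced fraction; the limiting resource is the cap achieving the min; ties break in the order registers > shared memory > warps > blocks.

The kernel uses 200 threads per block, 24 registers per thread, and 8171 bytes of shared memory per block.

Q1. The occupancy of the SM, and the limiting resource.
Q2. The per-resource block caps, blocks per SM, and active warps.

Answer: occupancy 13/16, limited by registers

registers: 4 blocks
shared memory: 4 blocks
warps: 4 blocks
blocks: 32 blocks

Answer: 4 blocks, 52 active warps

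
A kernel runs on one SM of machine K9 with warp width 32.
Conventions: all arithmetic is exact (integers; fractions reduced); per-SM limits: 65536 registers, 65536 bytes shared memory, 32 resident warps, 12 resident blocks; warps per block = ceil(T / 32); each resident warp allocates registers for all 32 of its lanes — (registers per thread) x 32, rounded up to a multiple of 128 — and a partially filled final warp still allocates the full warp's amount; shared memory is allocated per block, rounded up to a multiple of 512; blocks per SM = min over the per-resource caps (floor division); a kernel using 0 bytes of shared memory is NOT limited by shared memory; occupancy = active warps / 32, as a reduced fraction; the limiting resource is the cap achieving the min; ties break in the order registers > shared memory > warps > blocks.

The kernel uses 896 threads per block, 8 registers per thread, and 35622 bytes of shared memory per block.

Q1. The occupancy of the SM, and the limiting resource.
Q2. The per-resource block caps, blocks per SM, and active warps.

Answer: occupancy 7/8, limited by shared memory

registers: 9 blocks
shared memory: 1 block
warps: 1 block
blocks: 12 blocks

Answer: 1 block, 28 active warps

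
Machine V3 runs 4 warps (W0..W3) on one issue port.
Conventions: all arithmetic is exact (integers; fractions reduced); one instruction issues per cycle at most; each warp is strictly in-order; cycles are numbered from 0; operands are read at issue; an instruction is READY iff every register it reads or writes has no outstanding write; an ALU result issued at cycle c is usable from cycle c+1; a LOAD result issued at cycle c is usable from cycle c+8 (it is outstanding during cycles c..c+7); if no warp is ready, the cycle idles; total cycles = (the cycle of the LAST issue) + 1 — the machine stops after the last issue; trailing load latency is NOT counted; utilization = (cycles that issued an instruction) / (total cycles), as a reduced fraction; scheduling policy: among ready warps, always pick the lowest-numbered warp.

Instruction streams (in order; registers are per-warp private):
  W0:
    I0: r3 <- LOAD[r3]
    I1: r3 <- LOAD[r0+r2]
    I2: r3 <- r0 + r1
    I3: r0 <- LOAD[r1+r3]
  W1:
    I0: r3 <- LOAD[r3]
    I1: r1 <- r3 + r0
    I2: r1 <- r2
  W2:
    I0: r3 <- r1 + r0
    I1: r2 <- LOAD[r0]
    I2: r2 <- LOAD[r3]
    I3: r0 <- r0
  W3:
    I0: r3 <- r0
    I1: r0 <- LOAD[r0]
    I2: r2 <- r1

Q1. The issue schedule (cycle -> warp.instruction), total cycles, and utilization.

cycle 0: W0.I0
cycle 1: W1.I0
cycle 2: W2.I0
cycle 3: W2.I1
cycle 4: W3.I0
cycle 5: W3.I1
cycle 6: W3.I2
cycle 7: idle
cycle 8: W0.I1
cycle 9: W1.I1
cycle 10: W1.I2
cycle 11: W2.I2
cycle 12: W2.I3
cycle 13: idle
cycle 14: idle
cycle 15: idle
cycle 16: W0.I2
cycle 17: W0.I3

Answer: 18 cycles, utilization 7/9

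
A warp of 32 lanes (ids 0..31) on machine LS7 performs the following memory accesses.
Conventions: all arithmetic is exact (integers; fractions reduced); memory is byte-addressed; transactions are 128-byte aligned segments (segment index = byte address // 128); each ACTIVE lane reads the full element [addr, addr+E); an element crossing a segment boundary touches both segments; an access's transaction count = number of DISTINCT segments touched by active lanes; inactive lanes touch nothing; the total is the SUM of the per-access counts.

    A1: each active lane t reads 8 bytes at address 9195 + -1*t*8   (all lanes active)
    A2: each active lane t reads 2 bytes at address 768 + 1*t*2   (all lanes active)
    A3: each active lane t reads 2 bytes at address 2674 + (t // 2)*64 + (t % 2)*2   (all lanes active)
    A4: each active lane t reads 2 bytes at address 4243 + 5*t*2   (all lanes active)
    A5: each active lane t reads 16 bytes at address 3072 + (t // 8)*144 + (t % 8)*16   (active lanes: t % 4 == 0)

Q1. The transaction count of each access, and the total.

A1: 3 transactions
A2: 1 transaction
A3: 9 transactions
A4: 3 transactions
A5: 4 transactions

Answer: 3,1,9,3,4; total 20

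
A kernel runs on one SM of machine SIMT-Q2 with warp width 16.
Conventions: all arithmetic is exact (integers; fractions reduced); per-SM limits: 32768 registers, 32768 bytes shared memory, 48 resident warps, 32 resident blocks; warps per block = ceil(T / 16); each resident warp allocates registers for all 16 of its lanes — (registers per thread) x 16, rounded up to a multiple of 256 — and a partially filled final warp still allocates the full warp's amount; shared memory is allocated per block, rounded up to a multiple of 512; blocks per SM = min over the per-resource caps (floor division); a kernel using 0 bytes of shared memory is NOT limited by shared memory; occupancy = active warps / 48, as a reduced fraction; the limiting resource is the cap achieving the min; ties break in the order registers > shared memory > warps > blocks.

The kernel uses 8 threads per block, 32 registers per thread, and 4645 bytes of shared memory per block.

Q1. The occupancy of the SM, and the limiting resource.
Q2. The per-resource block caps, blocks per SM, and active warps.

Answer: occupancy 1/8, limited by shared memory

registers: 64 blocks
shared memory: 6 blocks
warps: 48 blocks
blocks: 32 blocks

Answer: 6 blocks, 6 active warps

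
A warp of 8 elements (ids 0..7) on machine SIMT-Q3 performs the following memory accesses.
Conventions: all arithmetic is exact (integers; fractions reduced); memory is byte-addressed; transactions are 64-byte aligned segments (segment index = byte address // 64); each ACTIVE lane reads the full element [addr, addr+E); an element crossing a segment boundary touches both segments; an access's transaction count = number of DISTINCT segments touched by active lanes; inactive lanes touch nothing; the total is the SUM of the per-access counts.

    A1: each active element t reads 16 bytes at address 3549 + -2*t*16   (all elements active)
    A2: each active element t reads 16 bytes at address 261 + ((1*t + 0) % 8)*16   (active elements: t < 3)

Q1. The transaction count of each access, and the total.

A1: 5 transactions
A2: 1 transaction

Answer: 5,1; total 6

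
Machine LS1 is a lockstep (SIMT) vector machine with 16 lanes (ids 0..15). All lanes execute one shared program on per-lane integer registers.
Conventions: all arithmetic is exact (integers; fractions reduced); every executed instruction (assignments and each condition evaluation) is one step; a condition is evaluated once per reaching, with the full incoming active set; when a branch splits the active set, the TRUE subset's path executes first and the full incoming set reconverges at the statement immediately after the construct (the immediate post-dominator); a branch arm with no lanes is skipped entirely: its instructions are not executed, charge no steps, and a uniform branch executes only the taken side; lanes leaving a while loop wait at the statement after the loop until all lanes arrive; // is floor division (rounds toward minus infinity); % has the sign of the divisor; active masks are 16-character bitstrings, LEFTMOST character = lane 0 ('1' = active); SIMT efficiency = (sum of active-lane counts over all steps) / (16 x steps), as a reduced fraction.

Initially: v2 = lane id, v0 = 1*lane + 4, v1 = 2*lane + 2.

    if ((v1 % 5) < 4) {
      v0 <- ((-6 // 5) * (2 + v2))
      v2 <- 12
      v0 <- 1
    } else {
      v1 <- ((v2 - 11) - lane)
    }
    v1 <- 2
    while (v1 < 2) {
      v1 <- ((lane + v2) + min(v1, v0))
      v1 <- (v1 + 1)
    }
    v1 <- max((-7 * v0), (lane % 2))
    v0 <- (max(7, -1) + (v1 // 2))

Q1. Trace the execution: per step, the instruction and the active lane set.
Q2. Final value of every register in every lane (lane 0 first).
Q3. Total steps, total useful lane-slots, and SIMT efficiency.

step 0: eval ((v1 % 5) < 4)          1111111111111111
step 1: v0 <- ((-6 // 5) * (2 + v2)) 1011110111101111
step 2: v2 <- 12                     1011110111101111
step 3: v0 <- 1                      1011110111101111
step 4: v1 <- ((v2 - 11) - lane)     0100001000010000
step 5: v1 <- 2                      1111111111111111
step 6: eval (v1 < 2)                1111111111111111
step 7: v1 <- max((-7 * v0), (lane % 2)) 1111111111111111
step 8: v0 <- (max(7, -1) + (v1 // 2)) 1111111111111111

Answer: 9 steps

v2: 12,1,12,12,12,12,6,12,12,12,12,11,12,12,12,12
v0: 7,7,7,7,7,7,7,7,7,7,7,7,7,7,7,7
v1: 0,1,0,1,0,1,0,1,0,1,0,1,0,1,0,1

steps = 9; useful = 122; efficiency = 122/144 = 61/72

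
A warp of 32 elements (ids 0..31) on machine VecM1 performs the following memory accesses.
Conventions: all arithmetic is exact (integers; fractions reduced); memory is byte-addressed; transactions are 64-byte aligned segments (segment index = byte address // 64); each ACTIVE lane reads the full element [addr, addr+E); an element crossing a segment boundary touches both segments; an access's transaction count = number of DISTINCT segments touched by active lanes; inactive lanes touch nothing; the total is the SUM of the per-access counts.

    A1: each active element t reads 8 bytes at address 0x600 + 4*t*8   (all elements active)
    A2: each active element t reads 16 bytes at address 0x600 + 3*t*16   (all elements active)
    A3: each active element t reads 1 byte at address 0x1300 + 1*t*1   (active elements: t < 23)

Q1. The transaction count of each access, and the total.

A1: 16 transactions
A2: 24 transactions
A3: 1 transaction

Answer: 16,24,1; total 41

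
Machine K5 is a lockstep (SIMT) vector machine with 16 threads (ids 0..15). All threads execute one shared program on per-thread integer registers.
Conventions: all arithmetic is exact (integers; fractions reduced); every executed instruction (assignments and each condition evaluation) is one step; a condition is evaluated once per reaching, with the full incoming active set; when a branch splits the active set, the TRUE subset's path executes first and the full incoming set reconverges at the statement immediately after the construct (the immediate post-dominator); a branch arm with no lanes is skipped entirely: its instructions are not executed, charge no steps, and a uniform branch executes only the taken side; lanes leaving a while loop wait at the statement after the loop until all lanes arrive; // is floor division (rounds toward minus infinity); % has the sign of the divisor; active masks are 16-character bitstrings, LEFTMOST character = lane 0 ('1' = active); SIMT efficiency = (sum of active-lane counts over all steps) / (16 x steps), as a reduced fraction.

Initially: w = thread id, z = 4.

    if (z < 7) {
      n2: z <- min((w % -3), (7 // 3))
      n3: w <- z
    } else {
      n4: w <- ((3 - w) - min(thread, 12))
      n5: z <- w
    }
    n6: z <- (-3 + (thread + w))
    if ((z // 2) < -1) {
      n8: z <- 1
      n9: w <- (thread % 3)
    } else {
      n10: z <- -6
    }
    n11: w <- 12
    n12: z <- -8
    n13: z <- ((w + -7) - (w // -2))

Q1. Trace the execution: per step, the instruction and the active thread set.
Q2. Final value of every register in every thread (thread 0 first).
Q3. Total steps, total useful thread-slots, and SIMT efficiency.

step 0: eval (z < 7)                 1111111111111111
step 1: z <- min((w % -3), (7 // 3)) 1111111111111111
step 2: w <- z                       1111111111111111
step 3: z <- (-3 + (thread + w))     1111111111111111
step 4: eval ((z // 2) < -1)         1111111111111111
step 5: z <- 1                       1100000000000000
step 6: w <- (thread % 3)            1100000000000000
step 7: z <- -6                      0011111111111111
step 8: w <- 12                      1111111111111111
step 9: z <- -8                      1111111111111111
step 10: z <- ((w + -7) - (w // -2))  1111111111111111

Answer: 11 steps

w: 12,12,12,12,12,12,12,12,12,12,12,12,12,12,12,12
z: 11,11,11,11,11,11,11,11,11,11,11,11,11,11,11,11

steps = 11; useful = 146; efficiency = 146/176 = 73/88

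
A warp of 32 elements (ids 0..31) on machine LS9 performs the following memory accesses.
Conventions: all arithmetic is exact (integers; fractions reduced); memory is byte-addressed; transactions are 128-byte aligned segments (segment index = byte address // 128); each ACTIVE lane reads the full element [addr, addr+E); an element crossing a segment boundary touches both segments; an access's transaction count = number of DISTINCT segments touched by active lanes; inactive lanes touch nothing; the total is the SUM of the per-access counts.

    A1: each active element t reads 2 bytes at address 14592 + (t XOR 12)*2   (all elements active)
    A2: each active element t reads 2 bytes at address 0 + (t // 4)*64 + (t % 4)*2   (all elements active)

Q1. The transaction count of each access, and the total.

A1: 1 transaction
A2: 4 transactions

Answer: 1,4; total 5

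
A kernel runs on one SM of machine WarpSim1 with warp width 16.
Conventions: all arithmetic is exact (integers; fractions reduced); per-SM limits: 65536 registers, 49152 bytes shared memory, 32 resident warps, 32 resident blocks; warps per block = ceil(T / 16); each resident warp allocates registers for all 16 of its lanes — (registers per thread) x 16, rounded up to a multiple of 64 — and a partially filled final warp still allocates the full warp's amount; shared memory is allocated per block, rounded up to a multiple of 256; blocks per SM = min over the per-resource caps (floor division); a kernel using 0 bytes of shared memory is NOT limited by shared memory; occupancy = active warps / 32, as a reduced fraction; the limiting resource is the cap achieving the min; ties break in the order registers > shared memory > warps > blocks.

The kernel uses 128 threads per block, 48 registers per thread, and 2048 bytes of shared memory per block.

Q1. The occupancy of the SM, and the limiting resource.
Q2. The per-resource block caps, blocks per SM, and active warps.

Answer: occupancy 1, limited by warps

registers: 10 blocks
shared memory: 24 blocks
warps: 4 blocks
blocks: 32 blocks

Answer: 4 blocks, 32 active warps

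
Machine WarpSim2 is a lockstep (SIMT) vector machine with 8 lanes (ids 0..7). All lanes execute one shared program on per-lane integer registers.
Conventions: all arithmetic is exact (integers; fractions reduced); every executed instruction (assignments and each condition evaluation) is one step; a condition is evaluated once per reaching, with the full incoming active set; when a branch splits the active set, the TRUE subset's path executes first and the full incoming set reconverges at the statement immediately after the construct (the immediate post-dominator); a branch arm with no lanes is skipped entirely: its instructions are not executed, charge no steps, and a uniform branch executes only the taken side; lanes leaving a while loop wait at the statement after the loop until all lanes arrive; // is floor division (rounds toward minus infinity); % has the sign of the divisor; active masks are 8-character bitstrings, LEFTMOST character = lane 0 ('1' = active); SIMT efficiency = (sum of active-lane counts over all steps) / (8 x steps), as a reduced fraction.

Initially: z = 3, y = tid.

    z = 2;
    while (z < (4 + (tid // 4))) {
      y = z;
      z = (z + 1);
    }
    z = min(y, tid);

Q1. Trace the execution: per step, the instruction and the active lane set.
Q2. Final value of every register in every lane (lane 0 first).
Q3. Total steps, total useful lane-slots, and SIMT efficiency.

step 0: z <- 2                       11111111
step 1: eval (z < (4 + (tid // 4)))  11111111
step 2: y <- z                       11111111
step 3: z <- (z + 1)                 11111111
step 4: eval (z < (4 + (tid // 4)))  11111111
step 5: y <- z                       11111111
step 6: z <- (z + 1)                 11111111
step 7: eval (z < (4 + (tid // 4)))  11111111
step 8: y <- z                       00001111
step 9: z <- (z + 1)                 00001111
step 10: eval (z < (4 + (tid // 4)))  00001111
step 11: z <- min(y, tid)             11111111

Answer: 12 steps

z: 0,1,2,3,4,4,4,4
y: 3,3,3,3,4,4,4,4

steps = 12; useful = 84; efficiency = 84/96 = 7/8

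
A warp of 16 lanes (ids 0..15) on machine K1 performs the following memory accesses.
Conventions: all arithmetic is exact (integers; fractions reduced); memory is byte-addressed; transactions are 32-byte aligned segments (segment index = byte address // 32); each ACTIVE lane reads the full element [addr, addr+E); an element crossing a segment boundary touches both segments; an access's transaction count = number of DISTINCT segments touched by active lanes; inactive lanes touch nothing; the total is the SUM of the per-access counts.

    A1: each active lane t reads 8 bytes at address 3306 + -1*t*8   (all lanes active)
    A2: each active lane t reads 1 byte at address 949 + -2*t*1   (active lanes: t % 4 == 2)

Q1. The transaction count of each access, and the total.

A1: 5 transactions
A2: 2 transactions

Answer: 5,2; total 7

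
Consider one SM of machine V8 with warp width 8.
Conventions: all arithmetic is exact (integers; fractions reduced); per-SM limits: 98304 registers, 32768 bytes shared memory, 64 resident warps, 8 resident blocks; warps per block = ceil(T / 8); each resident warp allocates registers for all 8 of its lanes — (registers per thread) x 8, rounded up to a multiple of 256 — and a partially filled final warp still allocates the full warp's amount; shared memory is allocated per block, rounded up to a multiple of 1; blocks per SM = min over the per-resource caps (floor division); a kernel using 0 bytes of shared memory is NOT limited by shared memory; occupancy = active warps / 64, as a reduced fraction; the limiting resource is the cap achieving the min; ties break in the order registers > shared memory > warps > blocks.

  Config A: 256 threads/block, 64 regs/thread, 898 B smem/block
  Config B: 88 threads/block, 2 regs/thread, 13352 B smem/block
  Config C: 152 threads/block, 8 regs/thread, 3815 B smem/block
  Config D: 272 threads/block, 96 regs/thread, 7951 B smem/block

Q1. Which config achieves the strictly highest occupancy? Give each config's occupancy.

occupancies: A 1, B 11/32, C 57/64, D 17/32

Answer: A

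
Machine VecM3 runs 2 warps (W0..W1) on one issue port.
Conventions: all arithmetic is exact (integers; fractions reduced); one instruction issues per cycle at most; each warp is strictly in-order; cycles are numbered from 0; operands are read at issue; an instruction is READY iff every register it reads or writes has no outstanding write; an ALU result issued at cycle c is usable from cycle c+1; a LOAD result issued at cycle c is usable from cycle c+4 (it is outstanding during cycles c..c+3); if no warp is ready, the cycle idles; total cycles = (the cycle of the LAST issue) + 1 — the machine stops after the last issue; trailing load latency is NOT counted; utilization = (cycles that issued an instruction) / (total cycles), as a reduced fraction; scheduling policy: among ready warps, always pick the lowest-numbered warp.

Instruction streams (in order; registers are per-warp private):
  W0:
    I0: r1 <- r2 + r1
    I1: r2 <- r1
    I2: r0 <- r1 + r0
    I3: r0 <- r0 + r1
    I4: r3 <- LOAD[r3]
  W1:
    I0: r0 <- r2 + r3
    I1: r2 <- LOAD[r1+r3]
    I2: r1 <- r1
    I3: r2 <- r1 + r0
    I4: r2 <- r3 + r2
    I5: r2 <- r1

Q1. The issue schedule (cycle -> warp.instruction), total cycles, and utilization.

cycle 0: W0.I0
cycle 1: W0.I1
cycle 2: W0.I2
cycle 3: W0.I3
cycle 4: W0.I4
cycle 5: W1.I0
cycle 6: W1.I1
cycle 7: W1.I2
cycle 8: idle
cycle 9: idle
cycle 10: W1.I3
cycle 11: W1.I4
cycle 12: W1.I5

Answer: 13 cycles, utilization 11/13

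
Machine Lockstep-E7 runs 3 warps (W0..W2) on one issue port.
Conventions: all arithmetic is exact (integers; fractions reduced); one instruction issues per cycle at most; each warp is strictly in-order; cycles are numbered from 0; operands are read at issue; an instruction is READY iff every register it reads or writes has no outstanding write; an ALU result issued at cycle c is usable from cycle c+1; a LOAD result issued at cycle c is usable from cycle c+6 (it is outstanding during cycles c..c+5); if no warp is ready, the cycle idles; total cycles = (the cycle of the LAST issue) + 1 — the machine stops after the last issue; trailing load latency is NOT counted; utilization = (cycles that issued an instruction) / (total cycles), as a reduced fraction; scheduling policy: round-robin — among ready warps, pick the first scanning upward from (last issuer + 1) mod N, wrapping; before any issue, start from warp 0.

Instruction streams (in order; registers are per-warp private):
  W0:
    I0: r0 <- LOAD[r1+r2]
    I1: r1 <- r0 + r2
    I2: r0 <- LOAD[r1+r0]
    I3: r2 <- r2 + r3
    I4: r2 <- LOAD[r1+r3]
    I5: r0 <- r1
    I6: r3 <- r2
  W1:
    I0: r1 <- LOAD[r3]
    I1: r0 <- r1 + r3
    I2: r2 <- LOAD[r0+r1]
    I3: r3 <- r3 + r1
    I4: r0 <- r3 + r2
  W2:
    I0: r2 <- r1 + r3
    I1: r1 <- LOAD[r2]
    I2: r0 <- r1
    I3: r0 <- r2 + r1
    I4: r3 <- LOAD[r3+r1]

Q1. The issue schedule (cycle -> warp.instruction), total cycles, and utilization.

cycle 0: W0.I0
cycle 1: W1.I0
cycle 2: W2.I0
cycle 3: W2.I1
cycle 4: idle
cycle 5: idle
cycle 6: W0.I1
cycle 7: W1.I1
cycle 8: W0.I2
cycle 9: W1.I2
cycle 10: W2.I2
cycle 11: W0.I3
cycle 12: W1.I3
cycle 13: W2.I3
cycle 14: W0.I4
cycle 15: W1.I4
cycle 16: W2.I4
cycle 17: W0.I5
cycle 18: idle
cycle 19: idle
cycle 20: W0.I6

Answer: 21 cycles, utilization 17/21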